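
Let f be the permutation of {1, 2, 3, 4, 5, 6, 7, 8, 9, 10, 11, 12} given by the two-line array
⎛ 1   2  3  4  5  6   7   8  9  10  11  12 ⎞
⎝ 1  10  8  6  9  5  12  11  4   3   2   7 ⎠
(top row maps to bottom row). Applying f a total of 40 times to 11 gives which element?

Tracing 11 → 2 → … returns to 11 after 5 steps, so 11 lies in a 5-cycle (2 10 3 8 11).
Since the cycle has length 5, f^40 acts on it the same as f^0 (40 mod 5 = 0).
So f^40(11) = 11.

11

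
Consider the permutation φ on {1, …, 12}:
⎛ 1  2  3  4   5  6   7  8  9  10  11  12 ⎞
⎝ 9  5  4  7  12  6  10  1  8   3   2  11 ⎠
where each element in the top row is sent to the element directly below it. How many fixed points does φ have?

1

The fixed points (elements with φ(x) = x) are {6}, so there is 1.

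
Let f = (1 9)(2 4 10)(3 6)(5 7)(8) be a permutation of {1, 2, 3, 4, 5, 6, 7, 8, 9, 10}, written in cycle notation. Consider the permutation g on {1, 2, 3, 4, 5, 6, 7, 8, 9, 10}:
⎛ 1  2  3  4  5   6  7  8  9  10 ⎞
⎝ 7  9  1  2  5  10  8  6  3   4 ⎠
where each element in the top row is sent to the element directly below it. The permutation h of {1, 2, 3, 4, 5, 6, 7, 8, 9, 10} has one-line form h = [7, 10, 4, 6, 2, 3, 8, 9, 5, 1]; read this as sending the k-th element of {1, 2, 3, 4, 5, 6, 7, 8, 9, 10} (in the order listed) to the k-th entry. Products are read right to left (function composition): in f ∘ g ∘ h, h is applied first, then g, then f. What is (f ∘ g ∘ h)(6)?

Apply the permutations in order: h(6) = 3, then g(3) = 1, then f(1) = 9. So (f ∘ g ∘ h)(6) = 9.

9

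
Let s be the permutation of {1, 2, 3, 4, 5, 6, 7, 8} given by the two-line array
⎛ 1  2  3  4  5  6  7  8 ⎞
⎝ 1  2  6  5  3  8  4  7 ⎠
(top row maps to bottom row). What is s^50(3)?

8

Tracing 3 → 6 → … returns to 3 after 6 steps, so 3 lies in a 6-cycle (3 6 8 7 4 5).
Powers repeat with period 6 on this cycle, and 50 mod 6 = 2, so s^50(3) = s^2(3).
Stepping 2 places around the cycle: 3 → 6 → 8.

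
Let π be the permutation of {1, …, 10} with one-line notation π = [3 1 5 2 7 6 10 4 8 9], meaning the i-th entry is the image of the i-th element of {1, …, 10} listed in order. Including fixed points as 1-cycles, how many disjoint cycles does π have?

The cycle decomposition is (1, 3, 5, 7, 10, 9, 8, 4, 2)(6), which has 2 cycles (counting 1-cycles).

2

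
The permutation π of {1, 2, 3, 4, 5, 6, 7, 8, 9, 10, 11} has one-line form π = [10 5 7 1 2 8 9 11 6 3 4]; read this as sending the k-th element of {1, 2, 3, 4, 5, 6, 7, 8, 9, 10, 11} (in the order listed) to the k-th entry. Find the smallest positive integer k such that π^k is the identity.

The disjoint-cycle form of π has cycle lengths 9, 2.
Since disjoint cycles commute, ord(π) = lcm(9, 2) = 18.

18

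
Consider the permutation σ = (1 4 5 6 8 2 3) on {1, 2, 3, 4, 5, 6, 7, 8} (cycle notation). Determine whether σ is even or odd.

The cycle lengths are 7, 1.
A cycle of length ℓ contributes ℓ−1 transpositions, so σ is a product of 6 transpositions — even.

even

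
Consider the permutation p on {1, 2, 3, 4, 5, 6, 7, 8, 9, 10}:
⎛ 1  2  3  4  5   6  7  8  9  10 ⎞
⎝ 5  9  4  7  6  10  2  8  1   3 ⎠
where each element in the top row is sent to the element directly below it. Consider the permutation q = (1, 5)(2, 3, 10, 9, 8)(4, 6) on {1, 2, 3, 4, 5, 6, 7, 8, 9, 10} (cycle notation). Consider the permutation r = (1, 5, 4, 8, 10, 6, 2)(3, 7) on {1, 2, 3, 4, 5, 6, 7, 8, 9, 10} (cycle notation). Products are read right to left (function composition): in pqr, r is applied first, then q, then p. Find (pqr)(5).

10

Chase 5: r(5) = 4; q(4) = 6; p(6) = 10. Hence (pqr)(5) = 10.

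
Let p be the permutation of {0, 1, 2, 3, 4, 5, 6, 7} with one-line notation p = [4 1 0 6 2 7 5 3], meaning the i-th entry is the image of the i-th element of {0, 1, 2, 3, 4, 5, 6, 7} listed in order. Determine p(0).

0 is element number 1 of the domain, and entry number 1 of the one-line form is 4, so p(0) = 4.

4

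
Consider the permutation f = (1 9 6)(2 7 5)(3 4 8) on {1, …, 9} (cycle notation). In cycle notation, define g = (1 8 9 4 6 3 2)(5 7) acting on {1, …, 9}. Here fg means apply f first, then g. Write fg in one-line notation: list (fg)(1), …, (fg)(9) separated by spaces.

4 5 6 9 1 8 7 2 3

(fg)(x) = g(f(x)). Computing each image: g(f(1)) = g(9) = 4, g(f(2)) = g(7) = 5, g(f(3)) = g(4) = 6, g(f(4)) = g(8) = 9, g(f(5)) = g(2) = 1, g(f(6)) = g(1) = 8, g(f(7)) = g(5) = 7, g(f(8)) = g(3) = 2, g(f(9)) = g(6) = 3.
Hence fg = [4 5 6 9 1 8 7 2 3].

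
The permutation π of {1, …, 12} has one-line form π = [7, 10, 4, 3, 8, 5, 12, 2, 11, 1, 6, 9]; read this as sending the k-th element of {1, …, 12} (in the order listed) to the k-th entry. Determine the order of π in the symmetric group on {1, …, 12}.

Decomposing into disjoint cycles gives cycle lengths 10, 2.
Since disjoint cycles commute, ord(π) = lcm(10, 2) = 10.

10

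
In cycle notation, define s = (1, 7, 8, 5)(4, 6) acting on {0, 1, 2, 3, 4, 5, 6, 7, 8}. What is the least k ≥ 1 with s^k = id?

The disjoint cycles have lengths 4, 2, 1, 1, 1.
Since disjoint cycles commute, ord(s) = lcm(4, 2) = 4.

4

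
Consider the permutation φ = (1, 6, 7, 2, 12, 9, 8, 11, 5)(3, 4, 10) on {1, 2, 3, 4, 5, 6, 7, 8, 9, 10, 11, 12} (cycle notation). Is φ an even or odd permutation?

even

The cycle lengths are 9, 3.
A cycle of length ℓ contributes ℓ−1 transpositions, so φ is a product of 8 + 2 = 10 transpositions — even.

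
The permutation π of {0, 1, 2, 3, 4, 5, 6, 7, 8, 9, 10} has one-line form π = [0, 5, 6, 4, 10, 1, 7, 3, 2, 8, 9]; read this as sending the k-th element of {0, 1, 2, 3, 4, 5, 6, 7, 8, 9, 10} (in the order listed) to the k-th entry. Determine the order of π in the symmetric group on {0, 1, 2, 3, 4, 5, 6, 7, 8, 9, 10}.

Writing π as disjoint cycles, the cycle lengths are 8, 2, 1.
The order is lcm(8, 2) = 8.

8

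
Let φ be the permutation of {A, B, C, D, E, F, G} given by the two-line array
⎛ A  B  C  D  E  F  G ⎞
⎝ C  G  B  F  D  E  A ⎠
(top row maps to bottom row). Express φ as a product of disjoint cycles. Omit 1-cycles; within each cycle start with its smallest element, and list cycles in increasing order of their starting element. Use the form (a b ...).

From A: A → C → B → G → A, closing the cycle (A C B G).
Repeating from the next unused element and collecting all non-trivial cycles gives (A C B G)(D F E).

(A C B G)(D F E)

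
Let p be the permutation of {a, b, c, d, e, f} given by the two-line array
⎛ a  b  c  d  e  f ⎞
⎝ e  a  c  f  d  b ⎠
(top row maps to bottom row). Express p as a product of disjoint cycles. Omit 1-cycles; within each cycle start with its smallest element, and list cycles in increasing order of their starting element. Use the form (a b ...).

Start at a and follow images: a → e → d → f → b → a, giving the cycle (a e d f b).
Continuing from each remaining unvisited element yields (a e d f b).

(a e d f b)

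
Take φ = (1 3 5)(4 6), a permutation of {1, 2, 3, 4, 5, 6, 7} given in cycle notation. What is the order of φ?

6

The cycle type of φ is (3, 2, 1, 1).
The order is lcm(3, 2) = 6.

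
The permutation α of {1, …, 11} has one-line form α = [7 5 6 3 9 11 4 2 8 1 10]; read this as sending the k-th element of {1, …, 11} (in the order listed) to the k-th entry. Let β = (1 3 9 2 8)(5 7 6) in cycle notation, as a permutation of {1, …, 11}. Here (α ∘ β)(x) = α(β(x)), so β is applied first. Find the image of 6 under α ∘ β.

First apply β: β(6) = 5, then α(5) = 9. Thus (α ∘ β)(6) = 9.

9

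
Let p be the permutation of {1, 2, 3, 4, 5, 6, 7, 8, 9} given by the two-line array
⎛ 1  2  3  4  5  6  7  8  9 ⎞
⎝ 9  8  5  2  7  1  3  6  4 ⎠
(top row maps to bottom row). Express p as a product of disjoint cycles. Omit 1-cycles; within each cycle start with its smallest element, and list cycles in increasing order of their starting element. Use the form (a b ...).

From 1: 1 → 9 → 4 → 2 → 8 → 6 → 1, closing the cycle (1 9 4 2 8 6).
Continuing from each remaining unvisited element yields (1 9 4 2 8 6)(3 5 7).

(1 9 4 2 8 6)(3 5 7)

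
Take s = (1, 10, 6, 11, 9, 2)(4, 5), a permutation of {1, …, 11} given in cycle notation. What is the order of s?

6

The cycle type of s is (6, 2, 1, 1, 1).
The order is lcm(6, 2) = 6.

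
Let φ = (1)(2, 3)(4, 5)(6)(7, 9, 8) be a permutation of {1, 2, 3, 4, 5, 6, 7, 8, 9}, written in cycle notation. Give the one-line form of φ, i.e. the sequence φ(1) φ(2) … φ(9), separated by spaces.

Reading each image from the cycles: 1↦1, 2↦3, 3↦2, 4↦5, 5↦4, 6↦6, 7↦9, 8↦7, 9↦8.
So the one-line form is 1 3 2 5 4 6 9 7 8.

1 3 2 5 4 6 9 7 8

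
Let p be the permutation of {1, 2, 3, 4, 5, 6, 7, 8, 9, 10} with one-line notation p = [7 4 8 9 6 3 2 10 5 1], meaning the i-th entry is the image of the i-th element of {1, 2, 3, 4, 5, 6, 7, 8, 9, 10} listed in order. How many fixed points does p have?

0

No element satisfies p(x) = x, so there are 0 fixed points.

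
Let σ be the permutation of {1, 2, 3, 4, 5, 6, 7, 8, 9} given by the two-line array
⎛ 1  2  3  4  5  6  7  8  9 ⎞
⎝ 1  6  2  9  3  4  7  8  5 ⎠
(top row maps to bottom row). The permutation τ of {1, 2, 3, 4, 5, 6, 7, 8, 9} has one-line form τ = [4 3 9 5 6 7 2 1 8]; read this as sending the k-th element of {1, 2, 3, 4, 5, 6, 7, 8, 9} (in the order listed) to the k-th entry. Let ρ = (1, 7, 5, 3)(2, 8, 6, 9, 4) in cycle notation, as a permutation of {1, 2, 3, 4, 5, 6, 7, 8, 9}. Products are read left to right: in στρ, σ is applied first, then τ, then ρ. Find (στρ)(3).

Apply the permutations in order: σ(3) = 2, then τ(2) = 3, then ρ(3) = 1. So (στρ)(3) = 1.

1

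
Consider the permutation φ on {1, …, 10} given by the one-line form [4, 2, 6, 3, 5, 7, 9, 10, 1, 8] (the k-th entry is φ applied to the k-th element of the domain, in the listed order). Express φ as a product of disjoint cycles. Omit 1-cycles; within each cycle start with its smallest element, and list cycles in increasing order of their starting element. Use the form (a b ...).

(1 4 3 6 7 9)(8 10)

Start at 1 and follow images: 1 → 4 → 3 → 6 → 7 → 9 → 1, giving the cycle (1 4 3 6 7 9).
Repeating from the next unused element and collecting all non-trivial cycles gives (1 4 3 6 7 9)(8 10).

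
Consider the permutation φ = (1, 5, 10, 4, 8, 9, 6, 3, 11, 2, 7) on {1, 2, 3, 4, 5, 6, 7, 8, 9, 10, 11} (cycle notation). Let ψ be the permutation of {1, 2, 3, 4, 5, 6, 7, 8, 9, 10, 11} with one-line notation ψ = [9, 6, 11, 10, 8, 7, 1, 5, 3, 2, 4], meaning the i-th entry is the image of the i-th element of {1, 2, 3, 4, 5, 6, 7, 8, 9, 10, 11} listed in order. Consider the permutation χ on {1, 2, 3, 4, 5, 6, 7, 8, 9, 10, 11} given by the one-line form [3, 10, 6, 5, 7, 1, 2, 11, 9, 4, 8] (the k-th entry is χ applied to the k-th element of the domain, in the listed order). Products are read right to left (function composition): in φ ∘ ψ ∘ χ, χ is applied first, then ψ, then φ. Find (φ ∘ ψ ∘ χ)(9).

11

Chase 9: χ(9) = 9; ψ(9) = 3; φ(3) = 11. Hence (φ ∘ ψ ∘ χ)(9) = 11.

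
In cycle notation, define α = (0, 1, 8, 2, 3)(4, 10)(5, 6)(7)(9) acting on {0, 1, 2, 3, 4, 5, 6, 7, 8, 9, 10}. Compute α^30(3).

3

3 lies in the 5-cycle (0, 1, 8, 2, 3).
Powers repeat with period 5 on this cycle, and 30 mod 5 = 0, so α^30(3) = α^0(3).
So α^30(3) = 3.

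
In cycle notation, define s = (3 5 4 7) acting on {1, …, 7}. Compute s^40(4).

4

4 lies in the 4-cycle (3 5 4 7).
Since the cycle has length 4, s^40 acts on it the same as s^0 (40 mod 4 = 0).
So s^40(4) = 4.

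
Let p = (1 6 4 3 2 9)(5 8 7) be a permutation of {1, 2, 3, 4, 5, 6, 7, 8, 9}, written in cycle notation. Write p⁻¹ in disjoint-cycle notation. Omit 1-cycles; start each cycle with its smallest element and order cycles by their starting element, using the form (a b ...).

(1 9 2 3 4 6)(5 7 8)

If p sends a → b within a cycle, p⁻¹ sends b → a; equivalently, reverse each cycle.
After reversing and putting each cycle's least element first, p⁻¹ = (1 9 2 3 4 6)(5 7 8).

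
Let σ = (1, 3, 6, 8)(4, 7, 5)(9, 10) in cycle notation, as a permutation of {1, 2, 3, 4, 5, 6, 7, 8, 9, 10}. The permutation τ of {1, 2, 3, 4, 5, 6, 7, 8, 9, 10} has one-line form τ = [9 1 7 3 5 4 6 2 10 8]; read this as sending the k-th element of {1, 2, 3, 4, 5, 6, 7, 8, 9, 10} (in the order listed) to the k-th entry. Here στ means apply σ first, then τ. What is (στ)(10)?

10

σ(10) = 9, then τ(9) = 10; composing gives (στ)(10) = 10.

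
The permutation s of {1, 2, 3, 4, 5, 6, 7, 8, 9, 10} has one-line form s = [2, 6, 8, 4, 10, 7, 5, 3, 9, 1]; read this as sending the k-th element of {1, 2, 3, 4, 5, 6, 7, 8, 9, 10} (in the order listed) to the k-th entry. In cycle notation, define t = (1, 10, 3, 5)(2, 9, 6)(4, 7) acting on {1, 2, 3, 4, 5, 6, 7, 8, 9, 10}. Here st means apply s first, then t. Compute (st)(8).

First apply s: s(8) = 3, then t(3) = 5. Thus (st)(8) = 5.

5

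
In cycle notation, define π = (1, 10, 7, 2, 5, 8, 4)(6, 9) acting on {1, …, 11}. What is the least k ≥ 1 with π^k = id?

The disjoint cycles have lengths 7, 2, 1, 1.
The order of π is the least common multiple of its cycle lengths: lcm(7, 2) = 14.

14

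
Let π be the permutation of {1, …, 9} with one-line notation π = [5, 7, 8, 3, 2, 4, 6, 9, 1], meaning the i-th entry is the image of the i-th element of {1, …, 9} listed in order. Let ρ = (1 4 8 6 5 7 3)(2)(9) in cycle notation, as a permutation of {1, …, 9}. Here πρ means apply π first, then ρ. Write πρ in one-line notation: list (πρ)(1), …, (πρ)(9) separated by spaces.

(πρ)(x) = ρ(π(x)). Computing each image: ρ(π(1)) = ρ(5) = 7, ρ(π(2)) = ρ(7) = 3, ρ(π(3)) = ρ(8) = 6, ρ(π(4)) = ρ(3) = 1, ρ(π(5)) = ρ(2) = 2, ρ(π(6)) = ρ(4) = 8, ρ(π(7)) = ρ(6) = 5, ρ(π(8)) = ρ(9) = 9, ρ(π(9)) = ρ(1) = 4.
Hence πρ = [7 3 6 1 2 8 5 9 4].

7 3 6 1 2 8 5 9 4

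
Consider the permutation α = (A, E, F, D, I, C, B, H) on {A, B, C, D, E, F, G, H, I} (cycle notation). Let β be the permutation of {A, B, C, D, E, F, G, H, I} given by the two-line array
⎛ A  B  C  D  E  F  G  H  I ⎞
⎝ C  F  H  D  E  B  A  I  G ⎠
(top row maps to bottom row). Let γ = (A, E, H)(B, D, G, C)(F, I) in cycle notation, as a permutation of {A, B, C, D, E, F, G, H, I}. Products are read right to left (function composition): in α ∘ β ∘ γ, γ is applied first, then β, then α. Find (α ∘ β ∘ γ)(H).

B

Apply the permutations in order: γ(H) = A, then β(A) = C, then α(C) = B. So (α ∘ β ∘ γ)(H) = B.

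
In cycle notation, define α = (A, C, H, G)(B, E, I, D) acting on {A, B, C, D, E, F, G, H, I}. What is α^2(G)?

G lies in the 4-cycle (A, C, H, G).
Advancing 2 steps from G: G → A → C.

C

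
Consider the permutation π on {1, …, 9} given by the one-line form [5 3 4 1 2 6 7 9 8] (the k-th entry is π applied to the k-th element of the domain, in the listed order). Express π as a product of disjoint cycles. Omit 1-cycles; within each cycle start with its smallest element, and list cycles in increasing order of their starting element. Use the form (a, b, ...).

(1, 5, 2, 3, 4)(8, 9)

Iterating π from 1 gives 1 → 5 → 2 → 3 → 4 → 1; that is the 5-cycle (1, 5, 2, 3, 4).
Continuing from each remaining unvisited element yields (1, 5, 2, 3, 4)(8, 9).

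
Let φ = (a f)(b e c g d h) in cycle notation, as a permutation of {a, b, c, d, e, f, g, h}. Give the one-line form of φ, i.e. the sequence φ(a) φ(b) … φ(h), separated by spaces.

f e g h c a d b

Reading each image from the cycles: a↦f, b↦e, c↦g, d↦h, e↦c, f↦a, g↦d, h↦b.
So the one-line form is f e g h c a d b.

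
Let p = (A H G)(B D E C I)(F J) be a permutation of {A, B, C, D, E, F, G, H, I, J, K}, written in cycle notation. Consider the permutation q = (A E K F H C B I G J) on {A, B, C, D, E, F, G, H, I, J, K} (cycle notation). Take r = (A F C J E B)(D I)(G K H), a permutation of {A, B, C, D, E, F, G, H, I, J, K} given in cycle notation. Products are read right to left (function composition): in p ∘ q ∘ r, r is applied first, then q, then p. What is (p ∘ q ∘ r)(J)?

(p ∘ q ∘ r)(J) = p(q(r(J))). r(J) = E, then q(E) = K, then p(K) = K, so the result is K.

K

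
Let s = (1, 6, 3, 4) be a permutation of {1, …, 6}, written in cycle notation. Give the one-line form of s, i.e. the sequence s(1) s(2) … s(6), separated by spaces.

Image by image: 1→6, 2→2, 3→4, 4→1, 5→5, 6→3.
Listing these in domain order gives 6 2 4 1 5 3.

6 2 4 1 5 3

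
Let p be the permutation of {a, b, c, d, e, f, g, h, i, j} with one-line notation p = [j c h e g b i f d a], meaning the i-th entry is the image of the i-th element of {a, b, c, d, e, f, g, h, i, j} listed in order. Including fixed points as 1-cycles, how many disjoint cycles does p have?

The cycle decomposition is (a, j)(b, c, h, f)(d, e, g, i), which has 3 cycles (counting 1-cycles).

3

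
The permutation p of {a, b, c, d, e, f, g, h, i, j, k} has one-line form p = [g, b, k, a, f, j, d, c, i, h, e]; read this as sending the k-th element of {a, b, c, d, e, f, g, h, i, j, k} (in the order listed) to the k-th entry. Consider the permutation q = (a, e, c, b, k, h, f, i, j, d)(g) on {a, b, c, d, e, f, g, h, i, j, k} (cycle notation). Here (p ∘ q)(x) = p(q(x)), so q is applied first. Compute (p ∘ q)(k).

First apply q: q(k) = h, then p(h) = c. Thus (p ∘ q)(k) = c.

c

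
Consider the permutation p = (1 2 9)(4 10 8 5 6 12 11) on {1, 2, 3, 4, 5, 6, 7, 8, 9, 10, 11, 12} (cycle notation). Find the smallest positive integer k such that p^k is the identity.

21

The disjoint cycles have lengths 7, 3, 1, 1.
The order of p is the least common multiple of its cycle lengths: lcm(7, 3) = 21.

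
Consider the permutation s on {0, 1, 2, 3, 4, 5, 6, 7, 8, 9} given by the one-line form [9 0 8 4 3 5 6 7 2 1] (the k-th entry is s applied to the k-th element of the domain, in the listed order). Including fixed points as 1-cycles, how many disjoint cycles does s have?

The cycle decomposition is (0, 9, 1)(2, 8)(3, 4)(5)(6)(7), which has 6 cycles (counting 1-cycles).

6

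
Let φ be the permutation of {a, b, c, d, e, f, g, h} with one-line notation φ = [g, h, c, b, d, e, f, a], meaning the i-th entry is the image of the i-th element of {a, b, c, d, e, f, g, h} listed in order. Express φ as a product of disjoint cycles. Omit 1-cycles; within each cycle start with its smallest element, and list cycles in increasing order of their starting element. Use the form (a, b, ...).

Iterating φ from a gives a → g → f → e → d → b → h → a; that is the 7-cycle (a, g, f, e, d, b, h).
Continuing from each remaining unvisited element yields (a, g, f, e, d, b, h).

(a, g, f, e, d, b, h)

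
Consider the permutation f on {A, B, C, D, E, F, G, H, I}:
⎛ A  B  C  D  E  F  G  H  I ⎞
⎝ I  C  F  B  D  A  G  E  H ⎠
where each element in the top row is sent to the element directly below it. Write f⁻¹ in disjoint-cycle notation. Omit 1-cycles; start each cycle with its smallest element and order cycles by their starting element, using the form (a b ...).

First write f in disjoint cycles: (A I H E D B C F).
Reversing each cycle (and rotating so the smallest element leads) gives f⁻¹ = (A F C B D E H I).

(A F C B D E H I)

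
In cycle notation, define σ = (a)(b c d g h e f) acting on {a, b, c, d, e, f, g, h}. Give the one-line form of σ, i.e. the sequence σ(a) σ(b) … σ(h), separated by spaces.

Reading each image from the cycles: a↦a, b↦c, c↦d, d↦g, e↦f, f↦b, g↦h, h↦e.
So the one-line form is a c d g f b h e.

a c d g f b h e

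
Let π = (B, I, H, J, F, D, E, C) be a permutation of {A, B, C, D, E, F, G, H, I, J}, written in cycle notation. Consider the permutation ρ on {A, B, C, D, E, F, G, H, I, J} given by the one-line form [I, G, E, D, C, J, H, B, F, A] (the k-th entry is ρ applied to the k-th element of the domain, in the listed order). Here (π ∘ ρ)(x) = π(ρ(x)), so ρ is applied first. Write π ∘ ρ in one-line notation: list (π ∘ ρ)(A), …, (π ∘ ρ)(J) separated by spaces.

(π ∘ ρ)(x) = π(ρ(x)). Computing each image: π(ρ(A)) = π(I) = H, π(ρ(B)) = π(G) = G, π(ρ(C)) = π(E) = C, π(ρ(D)) = π(D) = E, π(ρ(E)) = π(C) = B, π(ρ(F)) = π(J) = F, π(ρ(G)) = π(H) = J, π(ρ(H)) = π(B) = I, π(ρ(I)) = π(F) = D, π(ρ(J)) = π(A) = A.
Hence π ∘ ρ = [H G C E B F J I D A].

H G C E B F J I D A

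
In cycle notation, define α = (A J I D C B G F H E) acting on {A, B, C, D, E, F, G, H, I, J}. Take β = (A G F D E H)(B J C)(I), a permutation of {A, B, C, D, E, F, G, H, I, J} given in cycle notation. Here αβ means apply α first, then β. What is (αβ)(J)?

(αβ)(J) = β(α(J)). α(J) = I, then β(I) = I. So (αβ)(J) = I.

I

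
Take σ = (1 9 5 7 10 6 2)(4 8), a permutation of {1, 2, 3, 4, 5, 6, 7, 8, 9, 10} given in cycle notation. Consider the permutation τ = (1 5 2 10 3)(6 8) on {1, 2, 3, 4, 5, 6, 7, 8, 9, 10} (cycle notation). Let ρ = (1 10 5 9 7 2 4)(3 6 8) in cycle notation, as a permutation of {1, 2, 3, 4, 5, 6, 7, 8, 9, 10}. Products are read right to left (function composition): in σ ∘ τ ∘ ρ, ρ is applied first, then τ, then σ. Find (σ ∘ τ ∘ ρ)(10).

1

Chase 10: ρ(10) = 5; τ(5) = 2; σ(2) = 1. Hence (σ ∘ τ ∘ ρ)(10) = 1.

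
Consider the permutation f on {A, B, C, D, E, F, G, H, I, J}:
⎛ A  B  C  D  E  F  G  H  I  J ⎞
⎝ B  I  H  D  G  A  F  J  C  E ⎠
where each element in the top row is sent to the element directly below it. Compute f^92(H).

E

Tracing H → J → … returns to H after 9 steps, so H lies in a 9-cycle (A, B, I, C, H, J, E, G, F).
Powers repeat with period 9 on this cycle, and 92 mod 9 = 2, so f^92(H) = f^2(H).
Stepping 2 places around the cycle: H → J → E.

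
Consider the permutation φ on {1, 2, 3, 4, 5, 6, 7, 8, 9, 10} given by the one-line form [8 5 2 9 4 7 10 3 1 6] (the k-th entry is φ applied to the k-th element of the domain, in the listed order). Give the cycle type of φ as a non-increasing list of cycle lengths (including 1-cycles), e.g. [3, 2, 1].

[7, 3]

The disjoint cycles are (1 8 3 2 5 4 9)(6 7 10), with lengths 7, 3 in non-increasing order.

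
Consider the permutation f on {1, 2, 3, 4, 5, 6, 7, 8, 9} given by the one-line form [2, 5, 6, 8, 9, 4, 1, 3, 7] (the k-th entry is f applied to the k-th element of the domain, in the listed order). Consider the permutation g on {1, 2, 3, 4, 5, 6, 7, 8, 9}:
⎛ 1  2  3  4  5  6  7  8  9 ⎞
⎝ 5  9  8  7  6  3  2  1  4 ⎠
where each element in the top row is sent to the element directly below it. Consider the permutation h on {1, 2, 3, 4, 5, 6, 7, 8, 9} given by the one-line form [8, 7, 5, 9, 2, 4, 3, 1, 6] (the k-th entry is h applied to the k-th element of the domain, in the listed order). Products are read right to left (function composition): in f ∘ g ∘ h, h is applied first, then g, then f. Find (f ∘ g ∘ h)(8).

(f ∘ g ∘ h)(8) = f(g(h(8))). h(8) = 1, then g(1) = 5, then f(5) = 9, so the result is 9.

9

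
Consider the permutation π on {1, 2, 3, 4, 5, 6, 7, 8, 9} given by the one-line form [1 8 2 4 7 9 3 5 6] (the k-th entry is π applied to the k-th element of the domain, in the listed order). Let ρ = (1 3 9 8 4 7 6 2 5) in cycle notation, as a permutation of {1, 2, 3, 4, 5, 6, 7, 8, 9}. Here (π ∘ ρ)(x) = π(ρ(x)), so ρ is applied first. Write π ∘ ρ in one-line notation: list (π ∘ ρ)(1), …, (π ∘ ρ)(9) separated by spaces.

(π ∘ ρ)(x) = π(ρ(x)). Computing each image: π(ρ(1)) = π(3) = 2, π(ρ(2)) = π(5) = 7, π(ρ(3)) = π(9) = 6, π(ρ(4)) = π(7) = 3, π(ρ(5)) = π(1) = 1, π(ρ(6)) = π(2) = 8, π(ρ(7)) = π(6) = 9, π(ρ(8)) = π(4) = 4, π(ρ(9)) = π(8) = 5.
Hence π ∘ ρ = [2 7 6 3 1 8 9 4 5].

2 7 6 3 1 8 9 4 5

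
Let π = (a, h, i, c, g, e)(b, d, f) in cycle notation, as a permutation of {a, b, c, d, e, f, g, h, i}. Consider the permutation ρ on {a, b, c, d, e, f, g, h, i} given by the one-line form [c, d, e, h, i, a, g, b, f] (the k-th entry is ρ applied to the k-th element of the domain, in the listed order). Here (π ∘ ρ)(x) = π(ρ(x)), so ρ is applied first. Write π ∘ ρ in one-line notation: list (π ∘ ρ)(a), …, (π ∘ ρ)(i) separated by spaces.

For each element, apply ρ then π: a → c → g; b → d → f; c → e → a; d → h → i; e → i → c; f → a → h; g → g → e; h → b → d; i → f → b.
So π ∘ ρ in one-line form is g f a i c h e d b.

g f a i c h e d b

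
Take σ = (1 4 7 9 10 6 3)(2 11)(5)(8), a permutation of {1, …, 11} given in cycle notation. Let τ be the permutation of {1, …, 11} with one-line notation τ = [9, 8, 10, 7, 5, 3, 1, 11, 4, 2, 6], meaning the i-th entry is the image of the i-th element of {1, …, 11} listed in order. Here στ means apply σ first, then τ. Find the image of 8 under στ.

11

First apply σ: σ(8) = 8, then τ(8) = 11. Thus (στ)(8) = 11.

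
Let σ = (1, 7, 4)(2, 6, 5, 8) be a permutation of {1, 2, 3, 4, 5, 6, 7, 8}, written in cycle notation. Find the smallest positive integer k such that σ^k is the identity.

12

The disjoint cycles have lengths 4, 3, 1.
The order is lcm(4, 3) = 12.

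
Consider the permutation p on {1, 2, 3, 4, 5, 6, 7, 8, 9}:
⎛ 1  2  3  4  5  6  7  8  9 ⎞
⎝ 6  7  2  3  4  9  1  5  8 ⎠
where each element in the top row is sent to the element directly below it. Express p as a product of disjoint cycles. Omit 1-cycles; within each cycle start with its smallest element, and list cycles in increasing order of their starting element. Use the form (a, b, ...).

Start at 1 and follow images: 1 → 6 → 9 → 8 → 5 → 4 → 3 → 2 → 7 → 1, giving the cycle (1, 6, 9, 8, 5, 4, 3, 2, 7).
Continuing from each remaining unvisited element yields (1, 6, 9, 8, 5, 4, 3, 2, 7).

(1, 6, 9, 8, 5, 4, 3, 2, 7)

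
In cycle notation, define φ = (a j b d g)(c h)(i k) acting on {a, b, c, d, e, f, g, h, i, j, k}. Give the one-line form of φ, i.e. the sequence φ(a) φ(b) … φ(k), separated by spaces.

j d h g e f a c k b i

Each element maps to the next entry in its cycle (wrapping to the front): a↦j, b↦d, c↦h, d↦g, e↦e, f↦f, g↦a, h↦c, i↦k, j↦b, k↦i.
So the one-line form is j d h g e f a c k b i.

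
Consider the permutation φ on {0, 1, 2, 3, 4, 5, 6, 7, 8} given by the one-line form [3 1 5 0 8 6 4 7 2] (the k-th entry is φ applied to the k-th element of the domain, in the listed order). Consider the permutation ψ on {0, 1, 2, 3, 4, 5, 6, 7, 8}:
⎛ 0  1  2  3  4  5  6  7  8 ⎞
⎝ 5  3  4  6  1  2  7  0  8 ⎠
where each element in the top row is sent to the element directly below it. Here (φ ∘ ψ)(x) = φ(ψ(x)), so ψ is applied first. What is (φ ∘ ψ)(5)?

5

First apply ψ: ψ(5) = 2, then φ(2) = 5. Thus (φ ∘ ψ)(5) = 5.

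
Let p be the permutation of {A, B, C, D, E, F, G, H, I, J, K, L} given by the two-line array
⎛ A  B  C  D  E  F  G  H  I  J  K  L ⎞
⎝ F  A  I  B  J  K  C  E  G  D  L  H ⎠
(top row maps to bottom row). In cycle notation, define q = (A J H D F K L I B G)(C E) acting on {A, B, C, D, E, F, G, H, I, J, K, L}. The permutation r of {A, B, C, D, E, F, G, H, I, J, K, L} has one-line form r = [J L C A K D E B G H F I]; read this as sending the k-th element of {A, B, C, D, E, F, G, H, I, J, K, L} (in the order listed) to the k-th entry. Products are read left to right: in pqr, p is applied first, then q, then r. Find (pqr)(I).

J

Chase I: p(I) = G; q(G) = A; r(A) = J. Hence (pqr)(I) = J.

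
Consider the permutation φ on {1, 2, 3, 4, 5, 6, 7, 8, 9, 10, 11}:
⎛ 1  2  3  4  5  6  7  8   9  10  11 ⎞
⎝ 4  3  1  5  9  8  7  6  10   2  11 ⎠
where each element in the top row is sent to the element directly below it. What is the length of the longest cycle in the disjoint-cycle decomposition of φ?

7

Decomposing into disjoint cycles gives (1 4 5 9 10 2 3)(6 8); the longest has length 7.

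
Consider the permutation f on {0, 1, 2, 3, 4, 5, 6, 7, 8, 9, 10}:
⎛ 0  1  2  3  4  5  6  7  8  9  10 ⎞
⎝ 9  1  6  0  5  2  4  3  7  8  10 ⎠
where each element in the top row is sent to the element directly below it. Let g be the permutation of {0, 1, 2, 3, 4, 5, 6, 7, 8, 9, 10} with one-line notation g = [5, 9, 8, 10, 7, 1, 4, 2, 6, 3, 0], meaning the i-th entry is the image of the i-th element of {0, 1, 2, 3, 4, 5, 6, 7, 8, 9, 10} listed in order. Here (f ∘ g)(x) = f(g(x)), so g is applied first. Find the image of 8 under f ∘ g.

(f ∘ g)(8) = f(g(8)). g(8) = 6, then f(6) = 4. So (f ∘ g)(8) = 4.

4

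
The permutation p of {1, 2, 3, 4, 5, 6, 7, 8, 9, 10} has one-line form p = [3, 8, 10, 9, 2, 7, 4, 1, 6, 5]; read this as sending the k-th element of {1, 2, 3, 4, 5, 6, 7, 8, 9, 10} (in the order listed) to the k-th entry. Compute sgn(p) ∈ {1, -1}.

1

In disjoint-cycle form the cycle lengths are 6, 4.
A cycle of length ℓ contributes ℓ−1 transpositions, so p is a product of 5 + 3 = 8 transpositions — even.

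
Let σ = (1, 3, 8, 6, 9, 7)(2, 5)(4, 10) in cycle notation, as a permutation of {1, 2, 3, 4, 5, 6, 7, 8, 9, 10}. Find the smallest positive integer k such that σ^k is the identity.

6

The cycle type of σ is (6, 2, 2).
The order is lcm(6, 2, 2) = 6.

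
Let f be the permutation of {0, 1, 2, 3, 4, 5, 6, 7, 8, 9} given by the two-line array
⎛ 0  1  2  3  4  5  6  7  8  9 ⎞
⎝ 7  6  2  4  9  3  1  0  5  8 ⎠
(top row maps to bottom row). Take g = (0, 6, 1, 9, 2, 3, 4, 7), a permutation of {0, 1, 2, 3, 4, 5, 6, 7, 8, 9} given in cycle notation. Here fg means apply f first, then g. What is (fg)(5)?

f(5) = 3, then g(3) = 4; composing gives (fg)(5) = 4.

4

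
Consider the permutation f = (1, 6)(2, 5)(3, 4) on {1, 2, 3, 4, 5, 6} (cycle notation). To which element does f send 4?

3

In the cycle (3, 4), 4 is followed by 3, so f(4) = 3.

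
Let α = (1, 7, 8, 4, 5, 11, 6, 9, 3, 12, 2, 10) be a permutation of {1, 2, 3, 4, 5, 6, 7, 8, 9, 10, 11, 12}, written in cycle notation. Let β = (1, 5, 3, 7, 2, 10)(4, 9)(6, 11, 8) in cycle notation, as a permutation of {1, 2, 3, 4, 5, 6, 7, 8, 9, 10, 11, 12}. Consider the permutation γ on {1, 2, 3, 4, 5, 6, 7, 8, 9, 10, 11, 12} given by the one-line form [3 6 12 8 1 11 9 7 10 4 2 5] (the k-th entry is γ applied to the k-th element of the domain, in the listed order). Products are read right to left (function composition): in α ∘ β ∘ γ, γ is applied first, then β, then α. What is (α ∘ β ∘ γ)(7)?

5

Chase 7: γ(7) = 9; β(9) = 4; α(4) = 5. Hence (α ∘ β ∘ γ)(7) = 5.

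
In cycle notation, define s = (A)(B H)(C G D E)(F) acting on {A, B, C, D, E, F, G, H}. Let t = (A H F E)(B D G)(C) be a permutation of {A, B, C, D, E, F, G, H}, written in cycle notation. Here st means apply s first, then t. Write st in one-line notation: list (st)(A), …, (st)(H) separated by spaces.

H F B A C E G D

Chase each element through s then t: A → A → H; B → H → F; C → G → B; D → E → A; E → C → C; F → F → E; G → D → G; H → B → D.
Collecting the images, st = [H F B A C E G D].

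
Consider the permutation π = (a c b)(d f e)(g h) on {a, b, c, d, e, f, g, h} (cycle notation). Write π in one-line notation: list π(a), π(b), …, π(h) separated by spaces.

c a b f d e h g

Image by image: a→c, b→a, c→b, d→f, e→d, f→e, g→h, h→g.
So the one-line form is c a b f d e h g.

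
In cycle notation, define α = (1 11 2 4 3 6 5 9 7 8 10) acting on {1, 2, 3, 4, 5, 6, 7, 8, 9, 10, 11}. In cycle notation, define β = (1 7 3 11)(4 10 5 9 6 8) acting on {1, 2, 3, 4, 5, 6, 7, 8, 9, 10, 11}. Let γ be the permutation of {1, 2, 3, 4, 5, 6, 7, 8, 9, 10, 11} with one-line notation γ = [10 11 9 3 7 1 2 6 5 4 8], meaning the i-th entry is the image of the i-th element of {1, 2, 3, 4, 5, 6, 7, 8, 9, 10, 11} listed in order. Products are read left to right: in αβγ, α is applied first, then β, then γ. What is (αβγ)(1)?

(αβγ)(1) = γ(β(α(1))). α(1) = 11, then β(11) = 1, then γ(1) = 10, so the result is 10.

10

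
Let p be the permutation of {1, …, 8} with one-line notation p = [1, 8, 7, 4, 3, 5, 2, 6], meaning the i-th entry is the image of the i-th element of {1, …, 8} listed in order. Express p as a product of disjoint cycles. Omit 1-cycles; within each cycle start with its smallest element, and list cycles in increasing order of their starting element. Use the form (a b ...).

(2 8 6 5 3 7)

Start at 2 and follow images: 2 → 8 → 6 → 5 → 3 → 7 → 2, giving the cycle (2 8 6 5 3 7).
Repeating from the next unused element and collecting all non-trivial cycles gives (2 8 6 5 3 7).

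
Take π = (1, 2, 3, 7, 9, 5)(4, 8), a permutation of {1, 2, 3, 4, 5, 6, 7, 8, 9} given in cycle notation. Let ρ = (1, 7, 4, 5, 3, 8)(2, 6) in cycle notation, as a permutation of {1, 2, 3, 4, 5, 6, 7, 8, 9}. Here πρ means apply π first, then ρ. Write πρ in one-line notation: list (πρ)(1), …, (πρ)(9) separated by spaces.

6 8 4 1 7 2 9 5 3

For each element, apply π then ρ: 1 → 2 → 6; 2 → 3 → 8; 3 → 7 → 4; 4 → 8 → 1; 5 → 1 → 7; 6 → 6 → 2; 7 → 9 → 9; 8 → 4 → 5; 9 → 5 → 3.
Collecting the images, πρ = [6 8 4 1 7 2 9 5 3].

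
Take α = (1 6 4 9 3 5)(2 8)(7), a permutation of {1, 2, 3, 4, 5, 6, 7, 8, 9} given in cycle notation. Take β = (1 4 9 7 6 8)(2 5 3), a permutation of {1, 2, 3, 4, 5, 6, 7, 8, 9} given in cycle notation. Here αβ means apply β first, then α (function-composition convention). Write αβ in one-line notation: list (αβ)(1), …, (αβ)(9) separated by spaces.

Chase each element through β then α: 1 → 4 → 9; 2 → 5 → 1; 3 → 2 → 8; 4 → 9 → 3; 5 → 3 → 5; 6 → 8 → 2; 7 → 6 → 4; 8 → 1 → 6; 9 → 7 → 7.
Collecting the images, αβ = [9 1 8 3 5 2 4 6 7].

9 1 8 3 5 2 4 6 7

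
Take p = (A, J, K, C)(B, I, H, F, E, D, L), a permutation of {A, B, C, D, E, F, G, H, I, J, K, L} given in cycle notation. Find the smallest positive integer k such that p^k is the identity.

The disjoint cycles have lengths 7, 4, 1.
Since disjoint cycles commute, ord(p) = lcm(7, 4) = 28.

28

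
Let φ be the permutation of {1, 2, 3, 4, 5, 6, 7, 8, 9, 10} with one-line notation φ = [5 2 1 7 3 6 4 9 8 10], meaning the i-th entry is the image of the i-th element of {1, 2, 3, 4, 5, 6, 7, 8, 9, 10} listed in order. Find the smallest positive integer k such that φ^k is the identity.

6

Decomposing into disjoint cycles gives cycle lengths 3, 2, 2, 1, 1, 1.
The order of φ is the least common multiple of its cycle lengths: lcm(3, 2, 2) = 6.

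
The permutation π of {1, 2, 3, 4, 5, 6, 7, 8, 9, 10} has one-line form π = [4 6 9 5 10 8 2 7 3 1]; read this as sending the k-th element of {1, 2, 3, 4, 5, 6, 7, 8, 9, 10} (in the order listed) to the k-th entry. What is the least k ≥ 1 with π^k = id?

Decomposing into disjoint cycles gives cycle lengths 4, 4, 2.
The order is lcm(4, 4, 2) = 4.

4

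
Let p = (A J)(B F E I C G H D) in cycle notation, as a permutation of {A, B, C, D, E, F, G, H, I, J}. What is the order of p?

8

The cycle type of p is (8, 2).
The order is lcm(8, 2) = 8.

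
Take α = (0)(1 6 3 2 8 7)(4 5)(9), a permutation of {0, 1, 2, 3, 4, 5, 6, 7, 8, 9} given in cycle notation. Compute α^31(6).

3

6 lies in the 6-cycle (1 6 3 2 8 7).
Powers repeat with period 6 on this cycle, and 31 mod 6 = 1, so α^31(6) = α^1(6).
Stepping 1 place around the cycle: 6 → 3.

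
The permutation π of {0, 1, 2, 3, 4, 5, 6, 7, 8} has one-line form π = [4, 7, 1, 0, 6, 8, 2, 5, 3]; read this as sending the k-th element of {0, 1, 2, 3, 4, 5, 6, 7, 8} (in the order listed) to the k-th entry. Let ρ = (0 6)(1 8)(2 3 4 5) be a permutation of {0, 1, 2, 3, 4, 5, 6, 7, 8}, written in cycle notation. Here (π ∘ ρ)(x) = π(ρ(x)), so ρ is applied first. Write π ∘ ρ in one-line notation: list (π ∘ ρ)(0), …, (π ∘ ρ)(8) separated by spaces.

(π ∘ ρ)(x) = π(ρ(x)). Computing each image: π(ρ(0)) = π(6) = 2, π(ρ(1)) = π(8) = 3, π(ρ(2)) = π(3) = 0, π(ρ(3)) = π(4) = 6, π(ρ(4)) = π(5) = 8, π(ρ(5)) = π(2) = 1, π(ρ(6)) = π(0) = 4, π(ρ(7)) = π(7) = 5, π(ρ(8)) = π(1) = 7.
Hence π ∘ ρ = [2 3 0 6 8 1 4 5 7].

2 3 0 6 8 1 4 5 7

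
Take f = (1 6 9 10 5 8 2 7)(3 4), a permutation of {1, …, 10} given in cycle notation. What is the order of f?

The disjoint cycles have lengths 8, 2.
Since disjoint cycles commute, ord(f) = lcm(8, 2) = 8.

8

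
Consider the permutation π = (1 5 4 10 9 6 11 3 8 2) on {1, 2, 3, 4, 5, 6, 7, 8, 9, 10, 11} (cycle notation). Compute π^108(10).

10 lies in the 10-cycle (1 5 4 10 9 6 11 3 8 2).
On a 10-cycle, π^10 is the identity, so π^108 = π^8 there (108 ≡ 8 mod 10).
Stepping 8 places around the cycle: 10 → 9 → 6 → 11 → 3 → 8 → 2 → 1 → 5.

5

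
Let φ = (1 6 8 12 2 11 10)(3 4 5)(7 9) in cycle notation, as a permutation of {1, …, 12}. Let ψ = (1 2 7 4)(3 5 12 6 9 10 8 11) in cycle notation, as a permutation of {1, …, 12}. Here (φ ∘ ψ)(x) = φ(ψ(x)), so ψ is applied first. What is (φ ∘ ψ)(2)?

First apply ψ: ψ(2) = 7, then φ(7) = 9. Thus (φ ∘ ψ)(2) = 9.

9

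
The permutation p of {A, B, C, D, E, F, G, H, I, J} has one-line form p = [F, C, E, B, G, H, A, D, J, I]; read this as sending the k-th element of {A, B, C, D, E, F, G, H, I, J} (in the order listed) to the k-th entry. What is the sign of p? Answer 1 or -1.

In disjoint-cycle form the cycle lengths are 8, 2.
A cycle of length ℓ contributes ℓ−1 transpositions, so p is a product of 7 + 1 = 8 transpositions — even.

1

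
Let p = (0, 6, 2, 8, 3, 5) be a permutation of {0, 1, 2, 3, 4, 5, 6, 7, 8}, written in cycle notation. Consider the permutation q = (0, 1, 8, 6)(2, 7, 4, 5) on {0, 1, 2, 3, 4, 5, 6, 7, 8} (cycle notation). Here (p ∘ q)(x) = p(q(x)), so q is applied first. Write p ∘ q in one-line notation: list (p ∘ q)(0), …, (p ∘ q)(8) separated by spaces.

(p ∘ q)(x) = p(q(x)). Computing each image: p(q(0)) = p(1) = 1, p(q(1)) = p(8) = 3, p(q(2)) = p(7) = 7, p(q(3)) = p(3) = 5, p(q(4)) = p(5) = 0, p(q(5)) = p(2) = 8, p(q(6)) = p(0) = 6, p(q(7)) = p(4) = 4, p(q(8)) = p(6) = 2.
Hence p ∘ q = [1 3 7 5 0 8 6 4 2].

1 3 7 5 0 8 6 4 2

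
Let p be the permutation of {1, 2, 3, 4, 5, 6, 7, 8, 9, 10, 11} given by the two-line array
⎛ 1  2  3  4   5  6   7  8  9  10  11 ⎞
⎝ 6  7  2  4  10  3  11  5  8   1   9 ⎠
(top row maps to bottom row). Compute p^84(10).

Tracing 10 → 1 → … returns to 10 after 10 steps, so 10 lies in a 10-cycle (1, 6, 3, 2, 7, 11, 9, 8, 5, 10).
Since the cycle has length 10, p^84 acts on it the same as p^4 (84 mod 10 = 4).
Stepping 4 places around the cycle: 10 → 1 → 6 → 3 → 2.

2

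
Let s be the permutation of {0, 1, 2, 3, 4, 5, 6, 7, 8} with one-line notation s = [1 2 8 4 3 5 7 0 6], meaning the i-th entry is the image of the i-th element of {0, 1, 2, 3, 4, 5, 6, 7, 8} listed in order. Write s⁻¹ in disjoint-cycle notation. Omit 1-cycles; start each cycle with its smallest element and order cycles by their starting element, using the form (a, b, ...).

(0, 7, 6, 8, 2, 1)(3, 4)

The cycle decomposition of s is (0, 1, 2, 8, 6, 7)(3, 4).
Reversing each cycle (and rotating so the smallest element leads) gives s⁻¹ = (0, 7, 6, 8, 2, 1)(3, 4).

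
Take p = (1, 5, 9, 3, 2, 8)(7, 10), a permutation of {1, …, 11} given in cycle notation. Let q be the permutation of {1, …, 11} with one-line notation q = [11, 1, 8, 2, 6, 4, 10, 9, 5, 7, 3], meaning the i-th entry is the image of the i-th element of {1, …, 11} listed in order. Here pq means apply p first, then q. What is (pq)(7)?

7

p(7) = 10, then q(10) = 7; composing gives (pq)(7) = 7.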